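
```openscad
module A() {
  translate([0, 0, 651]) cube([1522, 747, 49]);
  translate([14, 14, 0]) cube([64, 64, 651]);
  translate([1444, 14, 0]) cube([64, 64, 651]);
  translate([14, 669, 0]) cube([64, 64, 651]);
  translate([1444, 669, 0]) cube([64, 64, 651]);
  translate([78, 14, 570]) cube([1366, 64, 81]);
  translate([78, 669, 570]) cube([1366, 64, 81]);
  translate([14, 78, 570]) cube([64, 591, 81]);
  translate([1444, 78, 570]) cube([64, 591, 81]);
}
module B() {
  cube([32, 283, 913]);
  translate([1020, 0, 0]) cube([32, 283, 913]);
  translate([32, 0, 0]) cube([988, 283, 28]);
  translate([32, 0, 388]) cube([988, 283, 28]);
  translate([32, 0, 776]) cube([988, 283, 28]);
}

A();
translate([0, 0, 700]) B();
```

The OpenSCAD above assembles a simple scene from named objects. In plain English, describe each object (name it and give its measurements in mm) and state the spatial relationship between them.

A is a table with a 1522×747 mm rectangular top, 49 mm thick, top surface at z = 700 mm, supported by four 64×64 mm square legs, each inset 14 mm from the nearest pair of top edges, running from the floor. Four apron rails, 64 mm thick and 81 mm tall, run between adjacent legs with their top edges flush with the underside of the top and their outer faces flush with the legs' outer faces.

B is a bookshelf 1052 mm wide overall, 283 mm deep and 913 mm tall. The two sides are 32 mm thick vertical panels. 3 horizontal shelves of 28 mm thickness span between the inner faces of the sides; the lowest shelf sits on the floor and shelves are stacked with a clear vertical gap of 360 mm between each pair.

The bookshelf is on top of the table.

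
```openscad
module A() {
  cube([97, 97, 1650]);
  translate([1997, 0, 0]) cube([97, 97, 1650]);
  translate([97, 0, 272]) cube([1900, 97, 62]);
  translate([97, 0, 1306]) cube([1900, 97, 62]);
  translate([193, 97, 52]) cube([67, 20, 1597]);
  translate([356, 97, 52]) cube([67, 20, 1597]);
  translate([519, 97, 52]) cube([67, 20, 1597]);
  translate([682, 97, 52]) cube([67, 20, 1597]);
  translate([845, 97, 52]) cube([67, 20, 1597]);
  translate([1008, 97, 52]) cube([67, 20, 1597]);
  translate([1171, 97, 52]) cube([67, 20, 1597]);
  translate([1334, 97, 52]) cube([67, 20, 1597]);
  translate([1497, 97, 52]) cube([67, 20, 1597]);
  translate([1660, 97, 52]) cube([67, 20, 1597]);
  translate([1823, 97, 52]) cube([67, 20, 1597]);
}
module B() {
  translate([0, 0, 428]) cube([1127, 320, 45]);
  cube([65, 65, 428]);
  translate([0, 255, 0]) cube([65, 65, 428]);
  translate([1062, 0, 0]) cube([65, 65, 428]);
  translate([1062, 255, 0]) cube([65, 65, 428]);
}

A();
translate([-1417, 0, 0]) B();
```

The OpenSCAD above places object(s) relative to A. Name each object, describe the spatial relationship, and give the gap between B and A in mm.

A is a fence section. B is a bench. The bench is on the floor beside the fence section on its −x side. The gap between the bench and the fence section is 290 mm.

The bench's nearest face is 290 mm from the fence section's −x face.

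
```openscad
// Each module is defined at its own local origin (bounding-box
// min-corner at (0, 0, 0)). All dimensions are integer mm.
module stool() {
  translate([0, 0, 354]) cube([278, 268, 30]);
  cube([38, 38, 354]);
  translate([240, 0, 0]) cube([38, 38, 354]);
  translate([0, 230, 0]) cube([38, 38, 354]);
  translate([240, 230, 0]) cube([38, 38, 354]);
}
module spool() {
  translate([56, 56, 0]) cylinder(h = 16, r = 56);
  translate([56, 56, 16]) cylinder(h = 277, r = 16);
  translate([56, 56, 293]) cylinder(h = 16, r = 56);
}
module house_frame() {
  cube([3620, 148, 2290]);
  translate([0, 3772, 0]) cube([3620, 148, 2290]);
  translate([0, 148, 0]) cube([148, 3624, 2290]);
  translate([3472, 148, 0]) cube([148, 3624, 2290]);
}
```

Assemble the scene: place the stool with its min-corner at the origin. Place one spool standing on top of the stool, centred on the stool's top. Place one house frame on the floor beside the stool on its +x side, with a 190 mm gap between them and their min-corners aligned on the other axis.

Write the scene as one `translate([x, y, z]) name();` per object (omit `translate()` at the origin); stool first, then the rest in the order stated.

stool();
translate([83, 78, 384]) spool();
translate([468, 0, 0]) house_frame();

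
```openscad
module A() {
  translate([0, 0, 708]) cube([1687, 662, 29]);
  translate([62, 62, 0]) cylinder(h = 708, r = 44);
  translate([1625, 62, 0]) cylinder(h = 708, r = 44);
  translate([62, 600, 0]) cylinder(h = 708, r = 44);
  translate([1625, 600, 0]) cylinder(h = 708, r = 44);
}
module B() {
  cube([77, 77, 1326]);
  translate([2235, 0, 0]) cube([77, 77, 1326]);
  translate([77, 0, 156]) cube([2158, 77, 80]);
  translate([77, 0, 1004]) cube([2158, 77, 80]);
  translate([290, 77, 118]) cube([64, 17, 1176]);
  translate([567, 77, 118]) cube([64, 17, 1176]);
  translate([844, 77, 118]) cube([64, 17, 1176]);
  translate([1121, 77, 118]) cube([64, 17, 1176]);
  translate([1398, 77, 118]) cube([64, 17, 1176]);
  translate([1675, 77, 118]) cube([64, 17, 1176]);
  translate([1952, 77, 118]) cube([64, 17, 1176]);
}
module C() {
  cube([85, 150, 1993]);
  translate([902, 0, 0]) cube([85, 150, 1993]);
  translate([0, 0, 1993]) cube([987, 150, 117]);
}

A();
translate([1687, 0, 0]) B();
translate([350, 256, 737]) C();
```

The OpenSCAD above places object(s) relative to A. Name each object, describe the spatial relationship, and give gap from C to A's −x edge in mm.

The door frame's min-x is at 350; the table's min-x is 0; gap = 350 mm.

A is a table. B is a fence section. C is a door frame. The fence section is against the table's +x side, with their −y faces flush. The door frame is on top of the table, centred. The gap from the door frame to the table's −x edge is 350 mm.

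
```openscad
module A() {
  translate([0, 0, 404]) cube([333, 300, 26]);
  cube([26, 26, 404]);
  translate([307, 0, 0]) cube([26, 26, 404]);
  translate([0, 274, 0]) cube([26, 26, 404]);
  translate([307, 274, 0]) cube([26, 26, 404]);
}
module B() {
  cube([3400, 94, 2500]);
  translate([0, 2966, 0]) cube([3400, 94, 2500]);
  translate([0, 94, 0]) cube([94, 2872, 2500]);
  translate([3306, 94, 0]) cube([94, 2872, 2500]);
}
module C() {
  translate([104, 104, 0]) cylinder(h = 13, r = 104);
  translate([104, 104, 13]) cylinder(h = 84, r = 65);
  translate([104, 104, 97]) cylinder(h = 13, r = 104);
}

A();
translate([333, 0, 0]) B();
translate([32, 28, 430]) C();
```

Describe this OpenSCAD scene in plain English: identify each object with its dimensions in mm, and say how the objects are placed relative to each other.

A is a four-legged stool. The seat is a 333×300×26 mm slab whose top surface is at z = 430 mm; four square legs, each 26×26 mm in cross-section, run from the floor (z = 0) to the underside of the seat, each flush with a corner of the seat.

B is a box-shaped house frame (walls only): outside footprint 3400×3060 mm, wall height 2500 mm, wall thickness 94 mm. The two y-facing walls run the full x-width; the two x-facing walls fit between the inner faces of the y-facing walls.

C is a spool: two coaxial disc flanges of radius 104 mm and thickness 13 mm, joined by a core cylinder of radius 65 mm and height 84 mm. The lower flange rests on z = 0 and the three cylinders share a vertical axis.

The house frame is against the stool's +x side, with their −y faces flush. The spool is on top of the stool.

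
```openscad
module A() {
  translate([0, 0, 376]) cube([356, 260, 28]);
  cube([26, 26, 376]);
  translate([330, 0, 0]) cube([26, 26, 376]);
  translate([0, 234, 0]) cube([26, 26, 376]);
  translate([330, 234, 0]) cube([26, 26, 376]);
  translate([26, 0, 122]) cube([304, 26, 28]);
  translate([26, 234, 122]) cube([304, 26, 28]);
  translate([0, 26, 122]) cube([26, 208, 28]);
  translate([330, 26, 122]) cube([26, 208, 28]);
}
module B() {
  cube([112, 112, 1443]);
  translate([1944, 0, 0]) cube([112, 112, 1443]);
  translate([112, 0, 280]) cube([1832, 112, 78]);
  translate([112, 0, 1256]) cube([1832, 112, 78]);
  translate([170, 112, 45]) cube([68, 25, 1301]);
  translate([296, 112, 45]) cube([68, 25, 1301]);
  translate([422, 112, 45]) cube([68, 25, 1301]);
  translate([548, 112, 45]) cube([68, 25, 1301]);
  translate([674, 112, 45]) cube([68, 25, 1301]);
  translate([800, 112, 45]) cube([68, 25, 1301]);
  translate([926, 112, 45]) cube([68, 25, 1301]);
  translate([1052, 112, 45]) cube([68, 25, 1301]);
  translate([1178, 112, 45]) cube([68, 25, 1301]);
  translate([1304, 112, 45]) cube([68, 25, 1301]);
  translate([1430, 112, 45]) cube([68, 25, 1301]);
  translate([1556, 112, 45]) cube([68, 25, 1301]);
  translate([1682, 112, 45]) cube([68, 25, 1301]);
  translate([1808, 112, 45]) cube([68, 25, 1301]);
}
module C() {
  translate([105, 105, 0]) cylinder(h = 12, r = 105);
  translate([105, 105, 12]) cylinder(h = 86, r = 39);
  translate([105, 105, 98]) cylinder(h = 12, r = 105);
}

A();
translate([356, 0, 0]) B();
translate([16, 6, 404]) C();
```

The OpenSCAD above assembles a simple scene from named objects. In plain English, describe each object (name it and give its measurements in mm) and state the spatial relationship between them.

A is a simple wooden stool: a rectangular seat 356 mm (x) by 260 mm (y), 28 mm thick, top face at z = 404 mm, on four square legs, each 26×26 mm in cross-section. The legs rest on z = 0, each flush with a corner of the seat. Four stretchers, 26 mm wide and 28 mm tall, connect adjacent legs with their undersides at z = 122 mm, each running between the inner faces of the legs it joins and aligned with the legs' outer faces on the other axis.

B is a fence section. Two 112×112 mm posts, 1443 mm tall, stand on the floor with a clear span of 1832 mm between their inner faces. Two horizontal rails of 112×78 mm section span the gap between the posts with their undersides at z = 280 mm and z = 1256 mm, flush with the posts' −y face. 14 pickets, each 68 mm wide, 25 mm thick and 1301 mm tall, are fixed to the +y face of the rails with their bottoms at z = 45 mm, evenly spaced across the span with equal gaps (rounded down to the nearest mm) at the −x end and between each pair — any rounding remainder accumulates at the +x end.

C is a spool: two coaxial disc flanges of radius 105 mm and thickness 12 mm, joined by a core cylinder of radius 39 mm and height 86 mm. The lower flange rests on z = 0 and the three cylinders share a vertical axis.

The fence section is against the stool's +x side, with their −y faces flush. The spool is on top of the stool.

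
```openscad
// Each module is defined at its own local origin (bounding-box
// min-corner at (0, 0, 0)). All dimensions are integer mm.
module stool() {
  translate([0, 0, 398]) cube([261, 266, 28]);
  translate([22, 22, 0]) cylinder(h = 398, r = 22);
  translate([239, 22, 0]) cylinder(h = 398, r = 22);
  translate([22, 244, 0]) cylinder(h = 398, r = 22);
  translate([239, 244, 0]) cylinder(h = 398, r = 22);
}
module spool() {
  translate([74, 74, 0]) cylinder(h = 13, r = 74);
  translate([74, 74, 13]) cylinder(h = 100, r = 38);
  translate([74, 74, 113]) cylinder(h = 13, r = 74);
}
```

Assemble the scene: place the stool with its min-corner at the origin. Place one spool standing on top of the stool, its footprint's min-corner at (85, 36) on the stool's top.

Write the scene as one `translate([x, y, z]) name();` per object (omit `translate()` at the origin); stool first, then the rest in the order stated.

stool();
translate([85, 36, 426]) spool();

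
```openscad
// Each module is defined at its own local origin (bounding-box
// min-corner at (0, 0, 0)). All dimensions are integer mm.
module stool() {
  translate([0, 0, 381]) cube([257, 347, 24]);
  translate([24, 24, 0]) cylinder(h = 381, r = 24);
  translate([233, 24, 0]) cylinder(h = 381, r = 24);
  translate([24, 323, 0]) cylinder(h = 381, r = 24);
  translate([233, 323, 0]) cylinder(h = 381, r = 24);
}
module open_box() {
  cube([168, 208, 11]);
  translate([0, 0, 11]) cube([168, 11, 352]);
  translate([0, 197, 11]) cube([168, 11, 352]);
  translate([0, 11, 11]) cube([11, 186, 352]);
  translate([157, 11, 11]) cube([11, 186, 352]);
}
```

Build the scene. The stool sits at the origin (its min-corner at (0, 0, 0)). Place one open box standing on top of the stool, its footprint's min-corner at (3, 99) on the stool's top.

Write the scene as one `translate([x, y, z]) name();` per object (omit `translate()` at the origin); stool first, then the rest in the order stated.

stool();
translate([3, 99, 405]) open_box();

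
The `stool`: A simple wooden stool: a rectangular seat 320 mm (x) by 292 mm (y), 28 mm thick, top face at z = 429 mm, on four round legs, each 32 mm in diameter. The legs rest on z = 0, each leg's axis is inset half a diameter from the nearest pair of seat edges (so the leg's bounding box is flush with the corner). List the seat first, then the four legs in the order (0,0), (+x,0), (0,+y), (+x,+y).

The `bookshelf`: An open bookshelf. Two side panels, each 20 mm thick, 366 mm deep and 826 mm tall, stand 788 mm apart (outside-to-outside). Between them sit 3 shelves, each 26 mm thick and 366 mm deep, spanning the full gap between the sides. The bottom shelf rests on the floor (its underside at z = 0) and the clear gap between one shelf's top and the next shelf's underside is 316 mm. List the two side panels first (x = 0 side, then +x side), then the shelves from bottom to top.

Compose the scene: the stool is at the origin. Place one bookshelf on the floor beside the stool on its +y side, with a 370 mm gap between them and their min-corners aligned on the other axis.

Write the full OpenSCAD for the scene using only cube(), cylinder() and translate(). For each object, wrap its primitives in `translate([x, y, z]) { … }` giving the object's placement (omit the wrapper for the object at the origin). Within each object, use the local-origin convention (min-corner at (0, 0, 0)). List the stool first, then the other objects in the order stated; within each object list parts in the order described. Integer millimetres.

translate([0, 0, 401]) cube([320, 292, 28]);
translate([16, 16, 0]) cylinder(h = 401, r = 16);
translate([304, 16, 0]) cylinder(h = 401, r = 16);
translate([16, 276, 0]) cylinder(h = 401, r = 16);
translate([304, 276, 0]) cylinder(h = 401, r = 16);
translate([0, 662, 0]) {
  cube([20, 366, 826]);
  translate([768, 0, 0]) cube([20, 366, 826]);
  translate([20, 0, 0]) cube([748, 366, 26]);
  translate([20, 0, 342]) cube([748, 366, 26]);
  translate([20, 0, 684]) cube([748, 366, 26]);
}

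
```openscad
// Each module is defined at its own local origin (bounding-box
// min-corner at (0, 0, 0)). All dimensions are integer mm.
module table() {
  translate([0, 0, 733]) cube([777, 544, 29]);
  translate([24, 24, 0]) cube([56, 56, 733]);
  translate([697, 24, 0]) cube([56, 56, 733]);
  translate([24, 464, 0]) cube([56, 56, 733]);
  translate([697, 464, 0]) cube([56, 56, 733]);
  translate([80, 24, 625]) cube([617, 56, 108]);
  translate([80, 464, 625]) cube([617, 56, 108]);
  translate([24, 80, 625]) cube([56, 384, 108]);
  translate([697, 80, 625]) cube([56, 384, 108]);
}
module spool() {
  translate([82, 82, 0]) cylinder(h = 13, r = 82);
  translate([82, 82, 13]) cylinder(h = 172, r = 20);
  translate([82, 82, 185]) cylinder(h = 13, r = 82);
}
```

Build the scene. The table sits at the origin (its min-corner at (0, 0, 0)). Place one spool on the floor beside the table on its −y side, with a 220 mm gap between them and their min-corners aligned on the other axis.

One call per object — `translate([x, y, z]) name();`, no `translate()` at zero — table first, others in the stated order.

table();
translate([0, -384, 0]) spool();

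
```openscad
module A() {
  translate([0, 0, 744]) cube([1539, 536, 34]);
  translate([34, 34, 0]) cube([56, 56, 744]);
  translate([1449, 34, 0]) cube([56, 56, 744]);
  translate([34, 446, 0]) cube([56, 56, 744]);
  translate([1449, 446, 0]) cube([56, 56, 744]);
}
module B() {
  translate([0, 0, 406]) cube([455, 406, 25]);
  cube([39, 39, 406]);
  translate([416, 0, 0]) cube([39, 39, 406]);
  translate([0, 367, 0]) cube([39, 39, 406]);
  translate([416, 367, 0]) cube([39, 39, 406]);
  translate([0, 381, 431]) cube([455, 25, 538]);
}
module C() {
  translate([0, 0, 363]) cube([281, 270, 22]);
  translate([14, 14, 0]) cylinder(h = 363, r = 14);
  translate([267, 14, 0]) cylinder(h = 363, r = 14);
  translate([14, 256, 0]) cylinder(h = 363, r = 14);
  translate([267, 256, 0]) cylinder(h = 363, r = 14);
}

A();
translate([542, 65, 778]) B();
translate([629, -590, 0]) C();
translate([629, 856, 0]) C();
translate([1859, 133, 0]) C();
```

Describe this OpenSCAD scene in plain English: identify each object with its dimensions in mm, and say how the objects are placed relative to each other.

A is a table: top 1539 mm (x) × 536 mm (y), 34 mm thick, upper face at z = 778 mm, on four 56×56 mm square legs, each inset 34 mm from the nearest pair of top edges, running from z = 0 to the bottom of the top.

B is a chair. The seat is a 455×406×25 mm slab with its top at z = 431 mm, on four 39×39 mm corner legs (flush with the seat edges, standing on z = 0). A flat backrest 25 mm thick, 538 mm tall, spans the full seat width and rises from the seat top along its +y edge, rear face flush with the rear of the seat.

C is a four-legged stool. The seat is a 281×270×22 mm slab whose top surface is at z = 385 mm; four round legs, each 28 mm in diameter, run from the floor (z = 0) to the underside of the seat, each leg's axis is inset half a diameter from the nearest pair of seat edges (so the leg's bounding box is flush with the corner).

The chair is on top of the table, centred. Three stools sit around the table at the −y, +y, +x sides.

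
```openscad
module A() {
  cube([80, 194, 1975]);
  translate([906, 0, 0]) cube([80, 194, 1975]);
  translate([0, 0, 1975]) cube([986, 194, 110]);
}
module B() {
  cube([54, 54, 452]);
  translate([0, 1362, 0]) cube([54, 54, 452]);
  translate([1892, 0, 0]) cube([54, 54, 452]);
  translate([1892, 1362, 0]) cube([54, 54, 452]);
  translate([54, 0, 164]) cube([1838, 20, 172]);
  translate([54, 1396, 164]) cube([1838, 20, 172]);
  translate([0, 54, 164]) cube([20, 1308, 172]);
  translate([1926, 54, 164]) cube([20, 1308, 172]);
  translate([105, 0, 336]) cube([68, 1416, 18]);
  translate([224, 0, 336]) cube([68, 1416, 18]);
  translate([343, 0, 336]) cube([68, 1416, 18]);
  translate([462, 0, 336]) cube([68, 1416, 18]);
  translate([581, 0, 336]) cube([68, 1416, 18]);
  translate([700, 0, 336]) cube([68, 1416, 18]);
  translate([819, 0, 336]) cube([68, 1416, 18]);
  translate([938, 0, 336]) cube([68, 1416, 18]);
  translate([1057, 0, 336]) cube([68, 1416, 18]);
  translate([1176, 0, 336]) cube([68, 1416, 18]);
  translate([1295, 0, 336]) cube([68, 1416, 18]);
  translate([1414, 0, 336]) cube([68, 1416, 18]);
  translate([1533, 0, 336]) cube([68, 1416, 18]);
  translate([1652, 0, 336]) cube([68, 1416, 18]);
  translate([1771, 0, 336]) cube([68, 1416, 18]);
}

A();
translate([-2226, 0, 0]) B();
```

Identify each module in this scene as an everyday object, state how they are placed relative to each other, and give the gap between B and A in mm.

The bed frame's nearest face is 280 mm from the door frame's −x face.

A is a door frame. B is a bed frame. The bed frame is on the floor beside the door frame on its −x side. The gap between the bed frame and the door frame is 280 mm.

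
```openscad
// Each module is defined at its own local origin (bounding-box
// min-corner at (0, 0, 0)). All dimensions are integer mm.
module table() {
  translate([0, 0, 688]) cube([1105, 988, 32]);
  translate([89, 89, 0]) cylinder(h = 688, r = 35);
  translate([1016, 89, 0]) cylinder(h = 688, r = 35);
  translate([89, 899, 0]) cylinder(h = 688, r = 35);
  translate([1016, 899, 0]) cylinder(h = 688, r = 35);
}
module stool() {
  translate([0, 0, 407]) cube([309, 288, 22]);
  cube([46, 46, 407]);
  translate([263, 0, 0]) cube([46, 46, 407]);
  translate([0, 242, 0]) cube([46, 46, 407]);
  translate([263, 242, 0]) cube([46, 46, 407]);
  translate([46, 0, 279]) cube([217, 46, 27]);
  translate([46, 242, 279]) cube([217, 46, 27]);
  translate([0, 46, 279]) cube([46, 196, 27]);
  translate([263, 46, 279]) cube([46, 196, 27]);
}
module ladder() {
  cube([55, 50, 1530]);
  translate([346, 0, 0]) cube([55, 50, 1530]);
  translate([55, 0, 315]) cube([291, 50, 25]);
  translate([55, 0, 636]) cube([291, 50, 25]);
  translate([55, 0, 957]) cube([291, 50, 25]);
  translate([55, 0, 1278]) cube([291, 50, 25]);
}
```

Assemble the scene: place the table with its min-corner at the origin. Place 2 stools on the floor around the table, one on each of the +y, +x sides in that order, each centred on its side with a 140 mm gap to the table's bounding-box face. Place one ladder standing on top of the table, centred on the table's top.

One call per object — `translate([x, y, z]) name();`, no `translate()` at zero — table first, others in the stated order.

table();
translate([398, 1128, 0]) stool();
translate([1245, 350, 0]) stool();
translate([352, 469, 720]) ladder();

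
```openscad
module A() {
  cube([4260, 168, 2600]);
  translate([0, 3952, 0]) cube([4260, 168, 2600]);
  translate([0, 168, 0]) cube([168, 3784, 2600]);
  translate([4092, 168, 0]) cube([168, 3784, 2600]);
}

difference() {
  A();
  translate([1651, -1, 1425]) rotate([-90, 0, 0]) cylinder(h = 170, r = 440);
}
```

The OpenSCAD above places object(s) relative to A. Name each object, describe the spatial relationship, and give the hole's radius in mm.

The subtracted cylinder has r = 440 mm.

A is a house frame. The house frame has a circular hole through its front wall. The hole's radius is 440 mm.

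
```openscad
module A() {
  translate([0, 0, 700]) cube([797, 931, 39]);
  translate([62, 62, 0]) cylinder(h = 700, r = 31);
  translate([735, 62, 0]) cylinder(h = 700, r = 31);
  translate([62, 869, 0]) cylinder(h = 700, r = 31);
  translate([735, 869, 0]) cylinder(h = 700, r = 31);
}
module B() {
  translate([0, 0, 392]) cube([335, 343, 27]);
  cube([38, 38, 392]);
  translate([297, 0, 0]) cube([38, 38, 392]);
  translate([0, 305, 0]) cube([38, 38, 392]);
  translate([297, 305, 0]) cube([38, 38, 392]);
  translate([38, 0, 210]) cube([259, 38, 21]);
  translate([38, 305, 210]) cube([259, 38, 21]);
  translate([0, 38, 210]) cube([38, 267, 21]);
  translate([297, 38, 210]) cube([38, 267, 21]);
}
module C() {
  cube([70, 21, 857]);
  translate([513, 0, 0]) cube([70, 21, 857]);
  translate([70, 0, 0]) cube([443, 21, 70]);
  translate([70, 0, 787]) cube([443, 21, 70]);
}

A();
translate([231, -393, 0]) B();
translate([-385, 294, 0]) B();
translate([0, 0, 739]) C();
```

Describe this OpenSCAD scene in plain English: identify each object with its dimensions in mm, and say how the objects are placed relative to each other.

A is a table: top 797 mm (x) × 931 mm (y), 39 mm thick, upper face at z = 739 mm, on four round legs of 62 mm diameter, each leg's bounding box inset 31 mm from the nearest pair of top edges, running from z = 0 to the bottom of the top.

B is a four-legged stool. The seat is a 335×343×27 mm slab whose top surface is at z = 419 mm; four square legs, each 38×38 mm in cross-section, run from the floor (z = 0) to the underside of the seat, each flush with a corner of the seat. Four stretchers, 38 mm wide and 21 mm tall, connect adjacent legs with their undersides at z = 210 mm, each running between the inner faces of the legs it joins and aligned with the legs' outer faces on the other axis.

C is a picture frame with a 443×717 mm rectangular opening (x by z) and a uniform 70 mm border on every side. Frame depth is 21 mm along y. It is built from two vertical stiles running the full outside height and two horizontal rails spanning the gap between the stiles.

Two stools sit around the table at the −y, −x sides. The picture frame is on top of the table.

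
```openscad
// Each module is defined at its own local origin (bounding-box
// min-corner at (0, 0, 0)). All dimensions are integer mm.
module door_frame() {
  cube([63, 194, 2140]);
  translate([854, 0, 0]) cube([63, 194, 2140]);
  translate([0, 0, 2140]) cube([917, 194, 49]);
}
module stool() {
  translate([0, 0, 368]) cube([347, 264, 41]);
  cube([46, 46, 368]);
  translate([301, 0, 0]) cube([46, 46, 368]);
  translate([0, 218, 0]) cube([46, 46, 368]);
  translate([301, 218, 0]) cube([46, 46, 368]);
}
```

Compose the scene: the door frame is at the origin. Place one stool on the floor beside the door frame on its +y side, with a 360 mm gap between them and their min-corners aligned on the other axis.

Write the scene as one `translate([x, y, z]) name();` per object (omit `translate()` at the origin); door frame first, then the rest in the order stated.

door_frame();
translate([0, 554, 0]) stool();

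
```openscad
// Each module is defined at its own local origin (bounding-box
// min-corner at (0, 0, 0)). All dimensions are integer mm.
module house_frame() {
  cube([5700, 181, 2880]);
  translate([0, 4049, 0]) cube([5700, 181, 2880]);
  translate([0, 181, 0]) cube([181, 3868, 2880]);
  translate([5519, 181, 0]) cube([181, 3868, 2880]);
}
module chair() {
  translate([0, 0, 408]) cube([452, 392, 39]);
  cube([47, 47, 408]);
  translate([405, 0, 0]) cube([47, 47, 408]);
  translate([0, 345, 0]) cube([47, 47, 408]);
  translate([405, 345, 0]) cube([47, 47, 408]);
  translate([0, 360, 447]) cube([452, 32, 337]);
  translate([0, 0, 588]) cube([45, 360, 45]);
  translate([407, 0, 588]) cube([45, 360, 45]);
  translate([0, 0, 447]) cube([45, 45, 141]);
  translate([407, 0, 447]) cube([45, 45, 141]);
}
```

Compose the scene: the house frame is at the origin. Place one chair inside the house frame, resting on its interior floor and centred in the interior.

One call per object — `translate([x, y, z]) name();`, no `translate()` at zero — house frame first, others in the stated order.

house_frame();
translate([2624, 1919, 0]) chair();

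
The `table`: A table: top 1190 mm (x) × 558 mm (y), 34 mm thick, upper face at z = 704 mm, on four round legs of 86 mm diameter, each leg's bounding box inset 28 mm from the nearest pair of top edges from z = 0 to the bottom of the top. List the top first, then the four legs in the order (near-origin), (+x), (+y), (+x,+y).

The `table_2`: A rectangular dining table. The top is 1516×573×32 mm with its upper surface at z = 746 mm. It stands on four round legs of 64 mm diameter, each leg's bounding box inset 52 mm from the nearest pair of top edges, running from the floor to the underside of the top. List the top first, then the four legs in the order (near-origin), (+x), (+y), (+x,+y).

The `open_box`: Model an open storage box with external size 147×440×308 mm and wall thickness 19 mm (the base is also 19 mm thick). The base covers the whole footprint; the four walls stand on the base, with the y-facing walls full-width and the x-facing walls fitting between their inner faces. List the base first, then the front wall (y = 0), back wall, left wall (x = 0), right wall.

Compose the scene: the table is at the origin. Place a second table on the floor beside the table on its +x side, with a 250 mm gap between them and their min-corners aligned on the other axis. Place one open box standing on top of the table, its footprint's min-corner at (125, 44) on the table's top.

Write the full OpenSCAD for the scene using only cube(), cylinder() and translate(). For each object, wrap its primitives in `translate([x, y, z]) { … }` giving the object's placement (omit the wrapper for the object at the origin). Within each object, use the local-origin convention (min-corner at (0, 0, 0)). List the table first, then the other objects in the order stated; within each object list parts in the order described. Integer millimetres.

translate([0, 0, 670]) cube([1190, 558, 34]);
translate([71, 71, 0]) cylinder(h = 670, r = 43);
translate([1119, 71, 0]) cylinder(h = 670, r = 43);
translate([71, 487, 0]) cylinder(h = 670, r = 43);
translate([1119, 487, 0]) cylinder(h = 670, r = 43);
translate([1440, 0, 0]) {
  translate([0, 0, 714]) cube([1516, 573, 32]);
  translate([84, 84, 0]) cylinder(h = 714, r = 32);
  translate([1432, 84, 0]) cylinder(h = 714, r = 32);
  translate([84, 489, 0]) cylinder(h = 714, r = 32);
  translate([1432, 489, 0]) cylinder(h = 714, r = 32);
}
translate([125, 44, 704]) {
  cube([147, 440, 19]);
  translate([0, 0, 19]) cube([147, 19, 289]);
  translate([0, 421, 19]) cube([147, 19, 289]);
  translate([0, 19, 19]) cube([19, 402, 289]);
  translate([128, 19, 19]) cube([19, 402, 289]);
}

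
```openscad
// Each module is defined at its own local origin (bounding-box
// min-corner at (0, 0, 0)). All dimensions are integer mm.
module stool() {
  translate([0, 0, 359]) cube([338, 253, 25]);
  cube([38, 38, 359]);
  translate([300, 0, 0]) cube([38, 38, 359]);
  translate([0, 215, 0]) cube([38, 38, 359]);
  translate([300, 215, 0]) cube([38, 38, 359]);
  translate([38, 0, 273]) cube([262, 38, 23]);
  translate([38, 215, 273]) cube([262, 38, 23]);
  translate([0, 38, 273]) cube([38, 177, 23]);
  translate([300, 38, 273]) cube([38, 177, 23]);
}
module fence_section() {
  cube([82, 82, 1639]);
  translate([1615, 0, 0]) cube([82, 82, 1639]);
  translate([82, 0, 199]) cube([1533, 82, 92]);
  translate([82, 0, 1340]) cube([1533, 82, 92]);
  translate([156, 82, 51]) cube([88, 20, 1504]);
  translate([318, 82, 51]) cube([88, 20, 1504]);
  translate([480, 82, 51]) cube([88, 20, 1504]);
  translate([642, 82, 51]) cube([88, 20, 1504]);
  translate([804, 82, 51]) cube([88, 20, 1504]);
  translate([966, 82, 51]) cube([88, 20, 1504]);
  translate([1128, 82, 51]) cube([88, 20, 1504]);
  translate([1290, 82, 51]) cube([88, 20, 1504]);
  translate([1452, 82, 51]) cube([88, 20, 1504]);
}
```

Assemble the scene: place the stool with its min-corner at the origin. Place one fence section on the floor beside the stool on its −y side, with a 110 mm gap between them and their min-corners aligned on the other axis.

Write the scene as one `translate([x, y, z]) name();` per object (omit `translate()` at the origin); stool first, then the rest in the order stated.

stool();
translate([0, -212, 0]) fence_section();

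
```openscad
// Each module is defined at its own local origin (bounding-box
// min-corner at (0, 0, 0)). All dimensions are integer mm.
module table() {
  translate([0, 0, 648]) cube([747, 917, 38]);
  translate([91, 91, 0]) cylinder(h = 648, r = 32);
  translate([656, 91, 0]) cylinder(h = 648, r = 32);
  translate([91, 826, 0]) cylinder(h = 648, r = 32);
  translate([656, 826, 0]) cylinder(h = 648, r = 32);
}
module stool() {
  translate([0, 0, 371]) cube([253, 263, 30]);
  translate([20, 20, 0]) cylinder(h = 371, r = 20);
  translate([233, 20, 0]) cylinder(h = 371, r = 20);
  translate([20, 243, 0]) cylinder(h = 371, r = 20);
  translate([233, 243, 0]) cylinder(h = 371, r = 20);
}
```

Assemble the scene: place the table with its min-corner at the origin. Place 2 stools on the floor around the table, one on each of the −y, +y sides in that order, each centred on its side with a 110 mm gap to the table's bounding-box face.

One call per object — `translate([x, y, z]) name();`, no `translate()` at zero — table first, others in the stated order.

table();
translate([247, -373, 0]) stool();
translate([247, 1027, 0]) stool();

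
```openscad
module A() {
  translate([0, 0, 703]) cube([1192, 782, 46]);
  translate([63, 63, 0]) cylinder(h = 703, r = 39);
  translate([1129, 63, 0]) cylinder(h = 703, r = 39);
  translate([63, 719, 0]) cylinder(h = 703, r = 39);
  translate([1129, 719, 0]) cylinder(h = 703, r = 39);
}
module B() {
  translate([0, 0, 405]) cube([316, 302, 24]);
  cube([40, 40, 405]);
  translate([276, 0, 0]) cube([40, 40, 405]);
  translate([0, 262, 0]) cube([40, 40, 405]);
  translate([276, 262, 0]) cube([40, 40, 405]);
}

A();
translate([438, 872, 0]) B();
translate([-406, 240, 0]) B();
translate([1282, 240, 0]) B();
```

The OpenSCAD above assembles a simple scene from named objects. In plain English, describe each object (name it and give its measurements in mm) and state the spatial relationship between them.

A is a rectangular dining table. The top is 1192×782×46 mm with its upper surface at z = 749 mm. It stands on four round legs of 78 mm diameter, each leg's bounding box inset 24 mm from the nearest pair of top edges, running from the floor to the underside of the top.

B is a four-legged stool. The seat is a 316×302×24 mm slab whose top surface is at z = 429 mm; four square legs, each 40×40 mm in cross-section, run from the floor (z = 0) to the underside of the seat, each flush with a corner of the seat.

Three stools sit around the table at the +y, −x, +x sides.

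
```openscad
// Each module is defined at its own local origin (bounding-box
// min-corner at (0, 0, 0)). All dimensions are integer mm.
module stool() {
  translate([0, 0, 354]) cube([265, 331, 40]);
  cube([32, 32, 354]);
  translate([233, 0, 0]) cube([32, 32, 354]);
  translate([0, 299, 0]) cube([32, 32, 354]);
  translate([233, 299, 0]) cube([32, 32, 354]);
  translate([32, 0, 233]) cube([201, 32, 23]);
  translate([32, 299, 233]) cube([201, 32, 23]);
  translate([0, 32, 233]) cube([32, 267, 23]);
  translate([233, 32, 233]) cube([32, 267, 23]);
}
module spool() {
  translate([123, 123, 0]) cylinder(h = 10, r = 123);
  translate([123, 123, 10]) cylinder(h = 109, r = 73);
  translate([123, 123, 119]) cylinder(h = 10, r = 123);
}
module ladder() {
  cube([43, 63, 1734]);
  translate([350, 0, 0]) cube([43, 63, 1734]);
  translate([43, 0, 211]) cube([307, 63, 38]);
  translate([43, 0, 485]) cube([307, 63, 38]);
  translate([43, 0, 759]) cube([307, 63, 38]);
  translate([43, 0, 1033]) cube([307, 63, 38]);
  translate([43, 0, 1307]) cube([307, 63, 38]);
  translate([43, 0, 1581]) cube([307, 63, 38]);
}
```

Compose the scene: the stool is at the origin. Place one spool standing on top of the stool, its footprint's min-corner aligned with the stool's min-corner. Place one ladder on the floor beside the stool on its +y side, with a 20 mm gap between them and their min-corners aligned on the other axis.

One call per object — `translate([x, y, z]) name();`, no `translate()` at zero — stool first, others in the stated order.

stool();
translate([0, 0, 394]) spool();
translate([0, 351, 0]) ladder();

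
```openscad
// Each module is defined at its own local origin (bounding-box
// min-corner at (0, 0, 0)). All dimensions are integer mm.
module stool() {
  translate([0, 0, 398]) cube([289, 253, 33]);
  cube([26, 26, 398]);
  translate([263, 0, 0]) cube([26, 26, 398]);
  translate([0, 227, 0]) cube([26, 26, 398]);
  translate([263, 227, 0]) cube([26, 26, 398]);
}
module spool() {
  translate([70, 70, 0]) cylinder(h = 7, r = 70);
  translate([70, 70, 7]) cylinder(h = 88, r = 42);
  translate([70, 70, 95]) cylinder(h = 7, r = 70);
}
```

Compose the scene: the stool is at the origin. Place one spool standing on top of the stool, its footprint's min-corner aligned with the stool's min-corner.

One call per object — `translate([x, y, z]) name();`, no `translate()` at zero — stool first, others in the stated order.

stool();
translate([0, 0, 431]) spool();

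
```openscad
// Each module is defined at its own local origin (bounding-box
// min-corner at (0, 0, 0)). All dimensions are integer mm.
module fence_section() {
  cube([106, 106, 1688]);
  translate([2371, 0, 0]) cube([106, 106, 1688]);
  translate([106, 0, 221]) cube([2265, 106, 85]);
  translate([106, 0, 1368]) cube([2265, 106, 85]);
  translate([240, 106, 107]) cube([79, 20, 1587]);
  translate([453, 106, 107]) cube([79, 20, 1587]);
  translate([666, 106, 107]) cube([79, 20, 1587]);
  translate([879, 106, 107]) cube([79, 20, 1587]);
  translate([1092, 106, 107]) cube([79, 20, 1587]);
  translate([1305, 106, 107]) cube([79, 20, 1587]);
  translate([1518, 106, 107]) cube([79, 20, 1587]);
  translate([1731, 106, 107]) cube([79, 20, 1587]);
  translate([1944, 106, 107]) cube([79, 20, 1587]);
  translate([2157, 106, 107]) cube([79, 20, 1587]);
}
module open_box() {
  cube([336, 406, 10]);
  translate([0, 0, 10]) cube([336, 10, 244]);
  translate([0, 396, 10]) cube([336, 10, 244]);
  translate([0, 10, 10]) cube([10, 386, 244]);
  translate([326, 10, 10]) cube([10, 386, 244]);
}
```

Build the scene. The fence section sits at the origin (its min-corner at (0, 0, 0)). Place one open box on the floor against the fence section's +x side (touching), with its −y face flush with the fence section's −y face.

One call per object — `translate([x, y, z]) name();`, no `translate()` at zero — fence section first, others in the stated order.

fence_section();
translate([2477, 0, 0]) open_box();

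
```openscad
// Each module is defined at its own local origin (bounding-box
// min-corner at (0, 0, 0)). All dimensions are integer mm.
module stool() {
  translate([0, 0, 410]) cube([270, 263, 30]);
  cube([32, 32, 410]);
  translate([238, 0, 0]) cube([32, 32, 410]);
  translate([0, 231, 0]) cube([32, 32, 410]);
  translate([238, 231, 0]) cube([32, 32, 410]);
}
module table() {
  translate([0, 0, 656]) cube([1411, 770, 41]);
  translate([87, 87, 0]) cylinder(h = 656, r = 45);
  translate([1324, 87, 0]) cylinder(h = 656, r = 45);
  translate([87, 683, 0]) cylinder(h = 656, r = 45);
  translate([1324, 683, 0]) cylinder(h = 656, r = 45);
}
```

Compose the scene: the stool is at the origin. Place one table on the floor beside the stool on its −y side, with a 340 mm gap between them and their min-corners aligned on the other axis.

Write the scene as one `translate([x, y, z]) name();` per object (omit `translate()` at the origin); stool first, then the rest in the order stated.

stool();
translate([0, -1110, 0]) table();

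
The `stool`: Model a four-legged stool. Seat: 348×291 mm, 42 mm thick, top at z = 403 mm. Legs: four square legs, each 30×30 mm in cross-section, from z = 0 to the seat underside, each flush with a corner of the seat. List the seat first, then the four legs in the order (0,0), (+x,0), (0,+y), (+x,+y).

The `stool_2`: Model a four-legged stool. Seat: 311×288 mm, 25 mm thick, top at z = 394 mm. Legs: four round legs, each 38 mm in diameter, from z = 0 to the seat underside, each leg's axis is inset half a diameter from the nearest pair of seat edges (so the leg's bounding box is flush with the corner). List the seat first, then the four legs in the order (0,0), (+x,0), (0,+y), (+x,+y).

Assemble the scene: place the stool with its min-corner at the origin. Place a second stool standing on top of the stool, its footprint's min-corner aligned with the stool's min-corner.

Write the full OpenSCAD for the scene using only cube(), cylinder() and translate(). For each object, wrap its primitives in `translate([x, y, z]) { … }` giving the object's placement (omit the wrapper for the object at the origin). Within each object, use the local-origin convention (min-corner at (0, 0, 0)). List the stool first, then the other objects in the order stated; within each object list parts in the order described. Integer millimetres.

translate([0, 0, 361]) cube([348, 291, 42]);
cube([30, 30, 361]);
translate([318, 0, 0]) cube([30, 30, 361]);
translate([0, 261, 0]) cube([30, 30, 361]);
translate([318, 261, 0]) cube([30, 30, 361]);
translate([0, 0, 403]) {
  translate([0, 0, 369]) cube([311, 288, 25]);
  translate([19, 19, 0]) cylinder(h = 369, r = 19);
  translate([292, 19, 0]) cylinder(h = 369, r = 19);
  translate([19, 269, 0]) cylinder(h = 369, r = 19);
  translate([292, 269, 0]) cylinder(h = 369, r = 19);
}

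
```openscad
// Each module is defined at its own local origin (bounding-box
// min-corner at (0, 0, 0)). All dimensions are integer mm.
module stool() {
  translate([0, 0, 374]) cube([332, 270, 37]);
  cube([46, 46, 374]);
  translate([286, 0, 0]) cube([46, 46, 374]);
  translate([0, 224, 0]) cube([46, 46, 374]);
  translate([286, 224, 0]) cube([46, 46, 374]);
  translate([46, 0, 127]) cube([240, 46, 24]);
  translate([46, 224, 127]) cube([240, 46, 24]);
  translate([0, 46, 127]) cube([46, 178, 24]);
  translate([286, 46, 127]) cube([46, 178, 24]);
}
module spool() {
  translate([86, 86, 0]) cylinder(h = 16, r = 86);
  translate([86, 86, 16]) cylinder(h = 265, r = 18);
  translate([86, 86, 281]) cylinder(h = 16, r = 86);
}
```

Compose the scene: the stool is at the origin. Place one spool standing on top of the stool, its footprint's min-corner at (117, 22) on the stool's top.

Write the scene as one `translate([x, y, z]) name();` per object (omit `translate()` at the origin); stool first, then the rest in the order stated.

stool();
translate([117, 22, 411]) spool();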